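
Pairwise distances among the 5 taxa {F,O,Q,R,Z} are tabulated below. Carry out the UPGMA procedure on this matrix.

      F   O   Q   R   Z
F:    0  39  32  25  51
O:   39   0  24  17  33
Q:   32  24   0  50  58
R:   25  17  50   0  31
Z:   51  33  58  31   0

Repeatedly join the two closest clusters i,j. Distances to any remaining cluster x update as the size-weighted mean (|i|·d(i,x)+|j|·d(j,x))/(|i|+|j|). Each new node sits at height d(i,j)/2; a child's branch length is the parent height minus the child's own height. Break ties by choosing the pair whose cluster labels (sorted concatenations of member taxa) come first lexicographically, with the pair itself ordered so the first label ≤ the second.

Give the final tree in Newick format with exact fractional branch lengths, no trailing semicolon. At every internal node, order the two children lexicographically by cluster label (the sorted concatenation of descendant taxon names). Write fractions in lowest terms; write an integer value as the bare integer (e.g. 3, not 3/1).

iteration 1: select O,R (d=17); attach at lengths (17/2, 17/2); label the merged cluster OR
  updated: d(F,OR)=32, d(OR,Q)=37, d(OR,Z)=32
iteration 2: select F,OR (d=32); attach at lengths (16, 15/2); label the merged cluster FOR
  updated: d(FOR,Q)=106/3, d(FOR,Z)=115/3
iteration 3: select FOR,Q (d=106/3); attach at lengths (5/3, 53/3); label the merged cluster FOQR
  updated: d(FOQR,Z)=173/4
iteration 4: select FOQR,Z (d=173/4); attach at lengths (95/24, 173/8); label the merged cluster FOQRZ
final tree: (((F:16,(O:17/2,R:17/2):15/2):5/3,Q:53/3):95/24,Z:173/8)
total length: 1025/12

(((F:16,(O:17/2,R:17/2):15/2):5/3,Q:53/3):95/24,Z:173/8)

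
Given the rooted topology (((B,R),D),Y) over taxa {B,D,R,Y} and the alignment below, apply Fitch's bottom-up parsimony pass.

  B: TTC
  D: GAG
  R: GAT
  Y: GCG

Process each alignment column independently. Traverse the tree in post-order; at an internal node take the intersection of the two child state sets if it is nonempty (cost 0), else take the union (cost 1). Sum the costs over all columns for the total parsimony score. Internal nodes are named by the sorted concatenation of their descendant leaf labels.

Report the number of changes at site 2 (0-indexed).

2

site 0, node BR: B={T} ∪ R={G} → {G,T} (+1)
site 0, node BDR: BR={G,T} ∩ D={G} → {G} (+0)
site 0, node BDRY: BDR={G} ∩ Y={G} → {G} (+0)
site 1, node BR: B={T} ∪ R={A} → {A,T} (+1)
site 1, node BDR: BR={A,T} ∩ D={A} → {A} (+0)
site 1, node BDRY: BDR={A} ∪ Y={C} → {A,C} (+1)
site 2, node BR: B={C} ∪ R={T} → {C,T} (+1)
site 2, node BDR: BR={C,T} ∪ D={G} → {C,G,T} (+1)
site 2, node BDRY: BDR={C,G,T} ∩ Y={G} → {G} (+0)
per-site changes: [1, 2, 2]; total = 5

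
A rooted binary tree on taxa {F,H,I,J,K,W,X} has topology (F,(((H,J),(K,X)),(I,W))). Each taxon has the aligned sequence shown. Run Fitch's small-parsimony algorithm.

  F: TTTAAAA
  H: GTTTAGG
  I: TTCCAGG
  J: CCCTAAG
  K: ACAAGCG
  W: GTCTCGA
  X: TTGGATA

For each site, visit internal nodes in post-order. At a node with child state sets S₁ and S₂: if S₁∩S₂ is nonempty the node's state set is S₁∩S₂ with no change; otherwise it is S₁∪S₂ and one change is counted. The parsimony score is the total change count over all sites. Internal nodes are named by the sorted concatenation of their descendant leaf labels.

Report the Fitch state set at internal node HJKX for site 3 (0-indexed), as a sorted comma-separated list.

A,G,T

HJ@0: {G} ∪ {C} = {C,G} (union, +1)
KX@0: {A} ∪ {T} = {A,T} (union, +1)
HJKX@0: {C,G} ∪ {A,T} = {A,C,G,T} (union, +1)
IW@0: {T} ∪ {G} = {G,T} (union, +1)
HIJKWX@0: {A,C,G,T} ∩ {G,T} = {G,T} (intersection, +0)
FHIJKWX@0: {T} ∩ {G,T} = {T} (intersection, +0)
HJ@1: {T} ∪ {C} = {C,T} (union, +1)
KX@1: {C} ∪ {T} = {C,T} (union, +1)
HJKX@1: {C,T} ∩ {C,T} = {C,T} (intersection, +0)
IW@1: {T} ∩ {T} = {T} (intersection, +0)
HIJKWX@1: {C,T} ∩ {T} = {T} (intersection, +0)
FHIJKWX@1: {T} ∩ {T} = {T} (intersection, +0)
HJ@2: {T} ∪ {C} = {C,T} (union, +1)
KX@2: {A} ∪ {G} = {A,G} (union, +1)
HJKX@2: {C,T} ∪ {A,G} = {A,C,G,T} (union, +1)
IW@2: {C} ∩ {C} = {C} (intersection, +0)
HIJKWX@2: {A,C,G,T} ∩ {C} = {C} (intersection, +0)
FHIJKWX@2: {T} ∪ {C} = {C,T} (union, +1)
HJ@3: {T} ∩ {T} = {T} (intersection, +0)
KX@3: {A} ∪ {G} = {A,G} (union, +1)
HJKX@3: {T} ∪ {A,G} = {A,G,T} (union, +1)
IW@3: {C} ∪ {T} = {C,T} (union, +1)
HIJKWX@3: {A,G,T} ∩ {C,T} = {T} (intersection, +0)
FHIJKWX@3: {A} ∪ {T} = {A,T} (union, +1)
HJ@4: {A} ∩ {A} = {A} (intersection, +0)
KX@4: {G} ∪ {A} = {A,G} (union, +1)
HJKX@4: {A} ∩ {A,G} = {A} (intersection, +0)
IW@4: {A} ∪ {C} = {A,C} (union, +1)
HIJKWX@4: {A} ∩ {A,C} = {A} (intersection, +0)
FHIJKWX@4: {A} ∩ {A} = {A} (intersection, +0)
HJ@5: {G} ∪ {A} = {A,G} (union, +1)
KX@5: {C} ∪ {T} = {C,T} (union, +1)
HJKX@5: {A,G} ∪ {C,T} = {A,C,G,T} (union, +1)
IW@5: {G} ∩ {G} = {G} (intersection, +0)
HIJKWX@5: {A,C,G,T} ∩ {G} = {G} (intersection, +0)
FHIJKWX@5: {A} ∪ {G} = {A,G} (union, +1)
HJ@6: {G} ∩ {G} = {G} (intersection, +0)
KX@6: {G} ∪ {A} = {A,G} (union, +1)
HJKX@6: {G} ∩ {A,G} = {G} (intersection, +0)
IW@6: {G} ∪ {A} = {A,G} (union, +1)
HIJKWX@6: {G} ∩ {A,G} = {G} (intersection, +0)
FHIJKWX@6: {A} ∪ {G} = {A,G} (union, +1)
per-site changes: [4, 2, 4, 4, 2, 4, 3]; total = 23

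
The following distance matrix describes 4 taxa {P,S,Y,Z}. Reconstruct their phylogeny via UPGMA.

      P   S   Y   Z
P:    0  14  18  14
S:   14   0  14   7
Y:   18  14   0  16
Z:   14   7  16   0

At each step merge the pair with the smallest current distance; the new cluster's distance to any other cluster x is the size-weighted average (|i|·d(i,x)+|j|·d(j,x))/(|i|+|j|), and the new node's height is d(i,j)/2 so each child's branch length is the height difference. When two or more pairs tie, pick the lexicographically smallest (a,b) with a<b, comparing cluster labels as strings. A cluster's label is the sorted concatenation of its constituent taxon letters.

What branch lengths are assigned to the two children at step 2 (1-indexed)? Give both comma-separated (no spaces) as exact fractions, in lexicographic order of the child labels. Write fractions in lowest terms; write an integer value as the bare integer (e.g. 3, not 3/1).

iteration 1: select S,Z (d=7); attach at lengths (7/2, 7/2); label the merged cluster SZ
  updated: d(P,SZ)=14, d(SZ,Y)=15
iteration 2: select P,SZ (d=14); attach at lengths (7, 7/2); label the merged cluster PSZ
  updated: d(PSZ,Y)=16
iteration 3: select PSZ,Y (d=16); attach at lengths (1, 8); label the merged cluster PSYZ
final tree: ((P:7,(S:7/2,Z:7/2):7/2):1,Y:8)
total length: 53/2

7,7/2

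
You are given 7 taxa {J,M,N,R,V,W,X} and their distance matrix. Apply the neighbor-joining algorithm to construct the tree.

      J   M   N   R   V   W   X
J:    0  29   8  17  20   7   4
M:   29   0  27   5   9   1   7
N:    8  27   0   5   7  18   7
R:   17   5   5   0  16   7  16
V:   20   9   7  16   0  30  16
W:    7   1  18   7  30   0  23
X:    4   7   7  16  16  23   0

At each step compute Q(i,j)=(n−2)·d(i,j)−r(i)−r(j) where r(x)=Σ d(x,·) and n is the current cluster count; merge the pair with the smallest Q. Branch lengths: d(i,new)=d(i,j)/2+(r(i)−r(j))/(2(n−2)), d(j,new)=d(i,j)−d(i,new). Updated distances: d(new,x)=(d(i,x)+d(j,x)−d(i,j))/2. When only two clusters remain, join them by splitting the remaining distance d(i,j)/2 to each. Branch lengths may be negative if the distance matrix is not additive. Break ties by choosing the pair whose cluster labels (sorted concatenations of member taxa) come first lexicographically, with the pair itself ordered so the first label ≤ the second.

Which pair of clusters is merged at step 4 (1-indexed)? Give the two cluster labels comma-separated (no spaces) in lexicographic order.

JX,MRW

1. join M+W (d=1, Q=-159) ⇒ MW; edges |M|=-3/10, |W|=13/10
  updated: d(J,MW)=35/2, d(MW,N)=22, d(MW,R)=11/2, d(MW,V)=19, d(MW,X)=29/2
2. join MW+R (d=11/2, Q=-116) ⇒ MRW; edges |MW|=41/8, |R|=3/8
  updated: d(J,MRW)=29/2, d(MRW,N)=43/4, d(MRW,V)=59/4, d(MRW,X)=25/2
3. join J+X (d=4, Q=-74) ⇒ JX; edges |J|=19/6, |X|=5/6
  updated: d(JX,MRW)=23/2, d(JX,N)=11/2, d(JX,V)=16
4. join JX+MRW (d=23/2, Q=-47) ⇒ JMRWX; edges |JX|=19/4, |MRW|=27/4
  updated: d(JMRWX,N)=19/8, d(JMRWX,V)=77/8
5. join JMRWX+N (d=19/8, Q=-19) ⇒ JMNRWX; edges |JMRWX|=5/2, |N|=-1/8
  updated: d(JMNRWX,V)=57/8
6. join JMNRWX+V (d=57/8) ⇒ JMNRVWX; edges |JMNRWX|=57/16, |V|=57/16
final tree: ((((J:19/6,X:5/6):19/4,((M:-3/10,W:13/10):41/8,R:3/8):27/4):5/2,N:-1/8):57/16,V:57/16)
total length: 63/2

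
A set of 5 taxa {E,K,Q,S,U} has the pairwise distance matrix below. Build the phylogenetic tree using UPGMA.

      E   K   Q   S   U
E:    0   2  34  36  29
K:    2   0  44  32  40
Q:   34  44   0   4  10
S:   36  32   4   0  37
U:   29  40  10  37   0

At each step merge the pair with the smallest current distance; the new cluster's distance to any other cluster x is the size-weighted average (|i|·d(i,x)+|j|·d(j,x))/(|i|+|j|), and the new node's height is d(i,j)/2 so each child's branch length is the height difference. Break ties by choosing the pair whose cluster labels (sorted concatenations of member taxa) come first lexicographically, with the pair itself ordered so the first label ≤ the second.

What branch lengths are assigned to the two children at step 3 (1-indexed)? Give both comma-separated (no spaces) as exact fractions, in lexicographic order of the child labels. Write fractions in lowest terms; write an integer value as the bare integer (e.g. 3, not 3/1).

step 1: merge (E,K) at d=2; branch lengths E→1, K→1; new cluster EK
  updated: d(EK,Q)=39, d(EK,S)=34, d(EK,U)=69/2
step 2: merge (Q,S) at d=4; branch lengths Q→2, S→2; new cluster QS
  updated: d(EK,QS)=73/2, d(QS,U)=47/2
step 3: merge (QS,U) at d=47/2; branch lengths QS→39/4, U→47/4; new cluster QSU
  updated: d(EK,QSU)=215/6
step 4: merge (EK,QSU) at d=215/6; branch lengths EK→203/12, QSU→37/6; new cluster EKQSU
final tree: ((E:1,K:1):203/12,((Q:2,S:2):39/4,U:47/4):37/6)
total length: 607/12

39/4,47/4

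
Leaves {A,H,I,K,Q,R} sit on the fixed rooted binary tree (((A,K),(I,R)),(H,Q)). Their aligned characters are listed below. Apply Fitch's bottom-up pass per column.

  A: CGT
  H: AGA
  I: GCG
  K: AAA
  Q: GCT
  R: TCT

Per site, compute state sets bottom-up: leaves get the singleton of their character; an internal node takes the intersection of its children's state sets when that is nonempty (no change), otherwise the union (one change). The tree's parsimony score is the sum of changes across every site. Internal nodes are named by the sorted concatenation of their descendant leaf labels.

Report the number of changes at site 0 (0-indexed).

4

[col 0] AK: children A:{C}, K:{A} ∪→ {A,C}; cost 1
[col 0] IR: children I:{G}, R:{T} ∪→ {G,T}; cost 1
[col 0] AIKR: children AK:{A,C}, IR:{G,T} ∪→ {A,C,G,T}; cost 1
[col 0] HQ: children H:{A}, Q:{G} ∪→ {A,G}; cost 1
[col 0] AHIKQR: children AIKR:{A,C,G,T}, HQ:{A,G} ∩→ {A,G}; cost 0
[col 1] AK: children A:{G}, K:{A} ∪→ {A,G}; cost 1
[col 1] IR: children I:{C}, R:{C} ∩→ {C}; cost 0
[col 1] AIKR: children AK:{A,G}, IR:{C} ∪→ {A,C,G}; cost 1
[col 1] HQ: children H:{G}, Q:{C} ∪→ {C,G}; cost 1
[col 1] AHIKQR: children AIKR:{A,C,G}, HQ:{C,G} ∩→ {C,G}; cost 0
[col 2] AK: children A:{T}, K:{A} ∪→ {A,T}; cost 1
[col 2] IR: children I:{G}, R:{T} ∪→ {G,T}; cost 1
[col 2] AIKR: children AK:{A,T}, IR:{G,T} ∩→ {T}; cost 0
[col 2] HQ: children H:{A}, Q:{T} ∪→ {A,T}; cost 1
[col 2] AHIKQR: children AIKR:{T}, HQ:{A,T} ∩→ {T}; cost 0
per-site changes: [4, 3, 3]; total = 10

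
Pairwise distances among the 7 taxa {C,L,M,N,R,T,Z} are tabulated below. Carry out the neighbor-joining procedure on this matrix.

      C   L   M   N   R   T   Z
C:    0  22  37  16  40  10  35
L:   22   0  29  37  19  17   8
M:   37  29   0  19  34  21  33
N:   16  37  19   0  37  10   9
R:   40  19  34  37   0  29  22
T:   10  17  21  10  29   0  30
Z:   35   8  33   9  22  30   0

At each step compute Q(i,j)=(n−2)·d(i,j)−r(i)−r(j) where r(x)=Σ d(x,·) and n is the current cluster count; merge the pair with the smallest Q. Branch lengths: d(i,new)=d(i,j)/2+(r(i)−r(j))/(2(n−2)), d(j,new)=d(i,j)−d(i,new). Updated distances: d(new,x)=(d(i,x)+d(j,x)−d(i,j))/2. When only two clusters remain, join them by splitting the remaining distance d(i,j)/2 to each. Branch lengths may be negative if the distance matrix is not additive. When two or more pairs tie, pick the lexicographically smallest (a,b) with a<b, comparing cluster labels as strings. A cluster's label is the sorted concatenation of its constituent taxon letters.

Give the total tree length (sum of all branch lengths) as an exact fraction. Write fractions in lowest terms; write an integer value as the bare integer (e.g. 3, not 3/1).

step 1: merge (L,Z) at d=8, Q=-229; branch lengths L→7/2, Z→9/2; new cluster LZ
  updated: d(C,LZ)=49/2, d(LZ,M)=27, d(LZ,N)=19, d(LZ,R)=33/2, d(LZ,T)=39/2
step 2: merge (LZ,R) at d=33/2, Q=-197; branch lengths LZ→2, R→29/2; new cluster LRZ
  updated: d(C,LRZ)=24, d(LRZ,M)=89/4, d(LRZ,N)=79/4, d(LRZ,T)=16
step 3: merge (LRZ,M) at d=89/4, Q=-229/2; branch lengths LRZ→33/4, M→14; new cluster LMRZ
  updated: d(C,LMRZ)=155/8, d(LMRZ,N)=33/4, d(LMRZ,T)=59/8
step 4: merge (C,T) at d=10, Q=-211/4; branch lengths C→19/2, T→1/2; new cluster CT
  updated: d(CT,LMRZ)=67/8, d(CT,N)=8
step 5: merge (CT,LMRZ) at d=67/8, Q=-197/8; branch lengths CT→65/16, LMRZ→69/16; new cluster CLMRTZ
  updated: d(CLMRTZ,N)=63/16
step 6: merge (CLMRTZ,N) at d=63/16; branch lengths CLMRTZ→63/32, N→63/32; new cluster CLMNRTZ
final tree: (((C:19/2,T:1/2):65/16,(((L:7/2,Z:9/2):2,R:29/2):33/4,M:14):69/16):63/32,N:63/32)
total length: 1105/16

1105/16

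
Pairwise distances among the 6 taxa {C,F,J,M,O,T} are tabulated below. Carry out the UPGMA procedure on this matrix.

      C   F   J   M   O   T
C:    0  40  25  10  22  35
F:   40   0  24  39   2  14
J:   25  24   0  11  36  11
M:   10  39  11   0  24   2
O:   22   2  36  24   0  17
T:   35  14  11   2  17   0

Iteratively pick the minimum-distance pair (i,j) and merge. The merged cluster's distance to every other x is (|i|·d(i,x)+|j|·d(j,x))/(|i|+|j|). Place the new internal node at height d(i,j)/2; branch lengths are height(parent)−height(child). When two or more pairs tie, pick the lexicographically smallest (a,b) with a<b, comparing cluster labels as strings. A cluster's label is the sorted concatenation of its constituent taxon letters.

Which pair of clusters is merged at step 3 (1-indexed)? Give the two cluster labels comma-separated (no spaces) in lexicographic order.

J,MT

iteration 1: select F,O (d=2); attach at lengths (1, 1); label the merged cluster FO
  updated: d(C,FO)=31, d(FO,J)=30, d(FO,M)=63/2, d(FO,T)=31/2
iteration 2: select M,T (d=2); attach at lengths (1, 1); label the merged cluster MT
  updated: d(C,MT)=45/2, d(FO,MT)=47/2, d(J,MT)=11
iteration 3: select J,MT (d=11); attach at lengths (11/2, 9/2); label the merged cluster JMT
  updated: d(C,JMT)=70/3, d(FO,JMT)=77/3
iteration 4: select C,JMT (d=70/3); attach at lengths (35/3, 37/6); label the merged cluster CJMT
  updated: d(CJMT,FO)=27
iteration 5: select CJMT,FO (d=27); attach at lengths (11/6, 25/2); label the merged cluster CFJMOT
final tree: ((C:35/3,(J:11/2,(M:1,T:1):9/2):37/6):11/6,(F:1,O:1):25/2)
total length: 277/6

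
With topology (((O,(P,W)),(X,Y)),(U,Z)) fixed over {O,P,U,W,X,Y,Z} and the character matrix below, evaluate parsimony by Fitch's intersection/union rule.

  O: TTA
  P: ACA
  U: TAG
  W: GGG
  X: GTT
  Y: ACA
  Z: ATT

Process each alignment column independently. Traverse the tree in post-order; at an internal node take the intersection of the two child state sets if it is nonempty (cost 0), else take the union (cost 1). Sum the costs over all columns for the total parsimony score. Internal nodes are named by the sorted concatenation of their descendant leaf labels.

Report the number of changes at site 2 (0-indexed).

site 0, node PW: P={A} ∪ W={G} → {A,G} (+1)
site 0, node OPW: O={T} ∪ PW={A,G} → {A,G,T} (+1)
site 0, node XY: X={G} ∪ Y={A} → {A,G} (+1)
site 0, node OPWXY: OPW={A,G,T} ∩ XY={A,G} → {A,G} (+0)
site 0, node UZ: U={T} ∪ Z={A} → {A,T} (+1)
site 0, node OPUWXYZ: OPWXY={A,G} ∩ UZ={A,T} → {A} (+0)
site 1, node PW: P={C} ∪ W={G} → {C,G} (+1)
site 1, node OPW: O={T} ∪ PW={C,G} → {C,G,T} (+1)
site 1, node XY: X={T} ∪ Y={C} → {C,T} (+1)
site 1, node OPWXY: OPW={C,G,T} ∩ XY={C,T} → {C,T} (+0)
site 1, node UZ: U={A} ∪ Z={T} → {A,T} (+1)
site 1, node OPUWXYZ: OPWXY={C,T} ∩ UZ={A,T} → {T} (+0)
site 2, node PW: P={A} ∪ W={G} → {A,G} (+1)
site 2, node OPW: O={A} ∩ PW={A,G} → {A} (+0)
site 2, node XY: X={T} ∪ Y={A} → {A,T} (+1)
site 2, node OPWXY: OPW={A} ∩ XY={A,T} → {A} (+0)
site 2, node UZ: U={G} ∪ Z={T} → {G,T} (+1)
site 2, node OPUWXYZ: OPWXY={A} ∪ UZ={G,T} → {A,G,T} (+1)
per-site changes: [4, 4, 4]; total = 12

4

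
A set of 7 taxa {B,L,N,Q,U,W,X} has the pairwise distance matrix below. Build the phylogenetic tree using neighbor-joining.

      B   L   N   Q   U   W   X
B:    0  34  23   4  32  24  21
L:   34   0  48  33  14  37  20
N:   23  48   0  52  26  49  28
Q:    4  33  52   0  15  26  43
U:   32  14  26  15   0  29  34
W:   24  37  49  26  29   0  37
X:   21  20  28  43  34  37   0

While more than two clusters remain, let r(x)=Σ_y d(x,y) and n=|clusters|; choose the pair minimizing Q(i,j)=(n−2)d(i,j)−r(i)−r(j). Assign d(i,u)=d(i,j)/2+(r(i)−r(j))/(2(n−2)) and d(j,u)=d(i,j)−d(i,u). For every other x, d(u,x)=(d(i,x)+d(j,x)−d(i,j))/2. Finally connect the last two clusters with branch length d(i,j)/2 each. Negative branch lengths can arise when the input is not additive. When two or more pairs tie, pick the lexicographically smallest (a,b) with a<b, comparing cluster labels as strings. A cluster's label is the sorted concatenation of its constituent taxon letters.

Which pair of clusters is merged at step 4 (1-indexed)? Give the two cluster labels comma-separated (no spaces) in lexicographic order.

BQW,NX

1. join B+Q (d=4, Q=-291) ⇒ BQ; edges |B|=-3/2, |Q|=11/2
  updated: d(BQ,L)=63/2, d(BQ,N)=71/2, d(BQ,U)=43/2, d(BQ,W)=23, d(BQ,X)=30
2. join BQ+W (d=23, Q=-449/2) ⇒ BQW; edges |BQ|=117/16, |W|=251/16
  updated: d(BQW,L)=91/4, d(BQW,N)=123/4, d(BQW,U)=55/4, d(BQW,X)=22
3. join N+X (d=28, Q=-611/4) ⇒ NX; edges |N|=451/24, |X|=221/24
  updated: d(BQW,NX)=99/8, d(L,NX)=20, d(NX,U)=16
4. join BQW+NX (d=99/8, Q=-145/2) ⇒ BNQWX; edges |BQW|=101/16, |NX|=97/16
  updated: d(BNQWX,L)=243/16, d(BNQWX,U)=139/16
5. join BNQWX+L (d=243/16, Q=-303/8) ⇒ BLNQWX; edges |BNQWX|=79/16, |L|=41/4
  updated: d(BLNQWX,U)=15/4
6. join BLNQWX+U (d=15/4) ⇒ BLNQUWX; edges |BLNQWX|=15/8, |U|=15/8
final tree: (((((B:-3/2,Q:11/2):117/16,W:251/16):101/16,(N:451/24,X:221/24):97/16):79/16,L:41/4):15/8,U:15/8)
total length: 1381/16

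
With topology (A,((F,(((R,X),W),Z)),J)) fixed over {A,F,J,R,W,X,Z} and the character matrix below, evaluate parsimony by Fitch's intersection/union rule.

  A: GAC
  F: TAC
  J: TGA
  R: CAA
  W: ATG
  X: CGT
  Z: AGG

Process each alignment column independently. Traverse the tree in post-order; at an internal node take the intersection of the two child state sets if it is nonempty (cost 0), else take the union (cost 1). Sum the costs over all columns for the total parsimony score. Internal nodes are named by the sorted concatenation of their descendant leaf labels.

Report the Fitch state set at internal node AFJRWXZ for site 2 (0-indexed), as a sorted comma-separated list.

C

[col 0] RX: children R:{C}, X:{C} ∩→ {C}; cost 0
[col 0] RWX: children RX:{C}, W:{A} ∪→ {A,C}; cost 1
[col 0] RWXZ: children RWX:{A,C}, Z:{A} ∩→ {A}; cost 0
[col 0] FRWXZ: children F:{T}, RWXZ:{A} ∪→ {A,T}; cost 1
[col 0] FJRWXZ: children FRWXZ:{A,T}, J:{T} ∩→ {T}; cost 0
[col 0] AFJRWXZ: children A:{G}, FJRWXZ:{T} ∪→ {G,T}; cost 1
[col 1] RX: children R:{A}, X:{G} ∪→ {A,G}; cost 1
[col 1] RWX: children RX:{A,G}, W:{T} ∪→ {A,G,T}; cost 1
[col 1] RWXZ: children RWX:{A,G,T}, Z:{G} ∩→ {G}; cost 0
[col 1] FRWXZ: children F:{A}, RWXZ:{G} ∪→ {A,G}; cost 1
[col 1] FJRWXZ: children FRWXZ:{A,G}, J:{G} ∩→ {G}; cost 0
[col 1] AFJRWXZ: children A:{A}, FJRWXZ:{G} ∪→ {A,G}; cost 1
[col 2] RX: children R:{A}, X:{T} ∪→ {A,T}; cost 1
[col 2] RWX: children RX:{A,T}, W:{G} ∪→ {A,G,T}; cost 1
[col 2] RWXZ: children RWX:{A,G,T}, Z:{G} ∩→ {G}; cost 0
[col 2] FRWXZ: children F:{C}, RWXZ:{G} ∪→ {C,G}; cost 1
[col 2] FJRWXZ: children FRWXZ:{C,G}, J:{A} ∪→ {A,C,G}; cost 1
[col 2] AFJRWXZ: children A:{C}, FJRWXZ:{A,C,G} ∩→ {C}; cost 0
per-site changes: [3, 4, 4]; total = 11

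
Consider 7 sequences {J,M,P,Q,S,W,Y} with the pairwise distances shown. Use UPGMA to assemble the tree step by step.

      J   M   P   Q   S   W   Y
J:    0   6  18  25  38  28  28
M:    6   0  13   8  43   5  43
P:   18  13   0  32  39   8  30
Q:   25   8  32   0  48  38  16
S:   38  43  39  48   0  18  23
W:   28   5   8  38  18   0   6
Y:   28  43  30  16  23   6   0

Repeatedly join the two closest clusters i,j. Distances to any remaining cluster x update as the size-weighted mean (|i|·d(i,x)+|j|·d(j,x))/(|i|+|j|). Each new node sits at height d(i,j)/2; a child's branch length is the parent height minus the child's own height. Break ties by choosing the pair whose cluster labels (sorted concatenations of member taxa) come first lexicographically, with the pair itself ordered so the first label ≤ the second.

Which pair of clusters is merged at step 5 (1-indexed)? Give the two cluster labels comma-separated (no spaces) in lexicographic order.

JMPW,QY

step 1: merge (M,W) at d=5; branch lengths M→5/2, W→5/2; new cluster MW
  updated: d(J,MW)=17, d(MW,P)=21/2, d(MW,Q)=23, d(MW,S)=61/2, d(MW,Y)=49/2
step 2: merge (MW,P) at d=21/2; branch lengths MW→11/4, P→21/4; new cluster MPW
  updated: d(J,MPW)=52/3, d(MPW,Q)=26, d(MPW,S)=100/3, d(MPW,Y)=79/3
step 3: merge (Q,Y) at d=16; branch lengths Q→8, Y→8; new cluster QY
  updated: d(J,QY)=53/2, d(MPW,QY)=157/6, d(QY,S)=71/2
step 4: merge (J,MPW) at d=52/3; branch lengths J→26/3, MPW→41/12; new cluster JMPW
  updated: d(JMPW,QY)=105/4, d(JMPW,S)=69/2
step 5: merge (JMPW,QY) at d=105/4; branch lengths JMPW→107/24, QY→41/8; new cluster JMPQWY
  updated: d(JMPQWY,S)=209/6
step 6: merge (JMPQWY,S) at d=209/6; branch lengths JMPQWY→103/24, S→209/12; new cluster JMPQSWY
final tree: (((J:26/3,((M:5/2,W:5/2):11/4,P:21/4):41/12):107/24,(Q:8,Y:8):41/8):103/24,S:209/12)
total length: 579/8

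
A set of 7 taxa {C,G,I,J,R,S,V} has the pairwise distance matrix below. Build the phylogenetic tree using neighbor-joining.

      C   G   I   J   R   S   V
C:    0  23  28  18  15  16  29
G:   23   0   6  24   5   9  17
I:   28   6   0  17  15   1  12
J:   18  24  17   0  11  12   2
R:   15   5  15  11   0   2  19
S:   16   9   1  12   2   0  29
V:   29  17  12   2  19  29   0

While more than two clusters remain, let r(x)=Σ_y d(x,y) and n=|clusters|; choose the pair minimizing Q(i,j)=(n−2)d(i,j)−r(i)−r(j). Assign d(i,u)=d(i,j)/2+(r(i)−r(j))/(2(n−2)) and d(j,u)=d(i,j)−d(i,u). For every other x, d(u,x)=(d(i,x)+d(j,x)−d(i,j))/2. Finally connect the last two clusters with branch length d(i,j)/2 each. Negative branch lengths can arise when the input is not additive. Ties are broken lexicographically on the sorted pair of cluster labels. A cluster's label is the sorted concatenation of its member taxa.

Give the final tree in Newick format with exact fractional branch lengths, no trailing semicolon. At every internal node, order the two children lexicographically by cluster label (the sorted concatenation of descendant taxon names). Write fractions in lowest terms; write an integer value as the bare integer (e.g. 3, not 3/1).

iteration 1: select J,V (d=2, Q=-182); attach at lengths (-7/5, 17/5); label the merged cluster JV
  updated: d(C,JV)=45/2, d(G,JV)=39/2, d(I,JV)=27/2, d(JV,R)=14, d(JV,S)=39/2
iteration 2: select I,S (d=1, Q=-107); attach at lengths (5/2, -3/2); label the merged cluster IS
  updated: d(C,IS)=43/2, d(G,IS)=7, d(IS,JV)=16, d(IS,R)=8
iteration 3: select C,JV (d=45/2, Q=-173/2); attach at lengths (155/12, 115/12); label the merged cluster CJV
  updated: d(CJV,G)=10, d(CJV,IS)=15/2, d(CJV,R)=13/4
iteration 4: select CJV,R (d=13/4, Q=-61/2); attach at lengths (11/4, 1/2); label the merged cluster CJRV
  updated: d(CJRV,G)=47/8, d(CJRV,IS)=49/8
iteration 5: select CJRV,G (d=47/8, Q=-19); attach at lengths (5/2, 27/8); label the merged cluster CGJRV
  updated: d(CGJRV,IS)=29/8
iteration 6: select CGJRV,IS (d=29/8); attach at lengths (29/16, 29/16); label the merged cluster CGIJRSV
final tree: ((((C:155/12,(J:-7/5,V:17/5):115/12):11/4,R:1/2):5/2,G:27/8):29/16,(I:5/2,S:-3/2):29/16)
total length: 153/4

((((C:155/12,(J:-7/5,V:17/5):115/12):11/4,R:1/2):5/2,G:27/8):29/16,(I:5/2,S:-3/2):29/16)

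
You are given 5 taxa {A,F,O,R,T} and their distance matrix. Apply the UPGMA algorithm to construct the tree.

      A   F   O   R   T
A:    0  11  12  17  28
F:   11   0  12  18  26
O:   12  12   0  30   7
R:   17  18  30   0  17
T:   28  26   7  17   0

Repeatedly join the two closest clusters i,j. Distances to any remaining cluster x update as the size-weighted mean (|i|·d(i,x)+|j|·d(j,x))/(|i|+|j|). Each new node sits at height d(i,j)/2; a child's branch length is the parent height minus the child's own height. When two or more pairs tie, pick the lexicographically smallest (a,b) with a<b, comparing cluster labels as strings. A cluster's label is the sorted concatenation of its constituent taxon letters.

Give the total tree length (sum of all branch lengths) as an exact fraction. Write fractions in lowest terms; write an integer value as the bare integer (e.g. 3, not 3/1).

463/12

1. join O+T (d=7) ⇒ OT; edges |O|=7/2, |T|=7/2
  updated: d(A,OT)=20, d(F,OT)=19, d(OT,R)=47/2
2. join A+F (d=11) ⇒ AF; edges |A|=11/2, |F|=11/2
  updated: d(AF,OT)=39/2, d(AF,R)=35/2
3. join AF+R (d=35/2) ⇒ AFR; edges |AF|=13/4, |R|=35/4
  updated: d(AFR,OT)=125/6
4. join AFR+OT (d=125/6) ⇒ AFORT; edges |AFR|=5/3, |OT|=83/12
final tree: (((A:11/2,F:11/2):13/4,R:35/4):5/3,(O:7/2,T:7/2):83/12)
total length: 463/12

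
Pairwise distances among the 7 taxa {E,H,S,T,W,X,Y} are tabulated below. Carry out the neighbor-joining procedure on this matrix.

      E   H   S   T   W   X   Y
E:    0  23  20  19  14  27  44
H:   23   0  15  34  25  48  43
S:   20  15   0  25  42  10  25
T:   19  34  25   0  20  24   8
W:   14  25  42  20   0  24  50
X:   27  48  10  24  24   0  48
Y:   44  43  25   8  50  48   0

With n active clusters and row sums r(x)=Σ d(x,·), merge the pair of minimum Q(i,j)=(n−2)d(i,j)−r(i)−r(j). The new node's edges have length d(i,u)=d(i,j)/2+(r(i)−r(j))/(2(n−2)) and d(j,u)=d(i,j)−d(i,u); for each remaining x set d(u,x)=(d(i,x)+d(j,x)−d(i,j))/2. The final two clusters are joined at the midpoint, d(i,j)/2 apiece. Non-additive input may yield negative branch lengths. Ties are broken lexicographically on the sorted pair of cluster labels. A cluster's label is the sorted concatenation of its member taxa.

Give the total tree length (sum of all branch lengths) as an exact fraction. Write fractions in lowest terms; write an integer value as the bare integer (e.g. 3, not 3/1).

609/8

iteration 1: select T,Y (d=8, Q=-308); attach at lengths (-24/5, 64/5); label the merged cluster TY
  updated: d(E,TY)=55/2, d(H,TY)=69/2, d(S,TY)=21, d(TY,W)=31, d(TY,X)=32
iteration 2: select S,X (d=10, Q=-209); attach at lengths (7/8, 73/8); label the merged cluster SX
  updated: d(E,SX)=37/2, d(H,SX)=53/2, d(SX,TY)=43/2, d(SX,W)=28
iteration 3: select SX,TY (d=43/2, Q=-289/2); attach at lengths (89/12, 169/12); label the merged cluster STXY
  updated: d(E,STXY)=49/4, d(H,STXY)=79/4, d(STXY,W)=75/4
iteration 4: select E,W (d=14, Q=-79); attach at lengths (39/8, 73/8); label the merged cluster EW
  updated: d(EW,H)=17, d(EW,STXY)=17/2
iteration 5: select EW,H (d=17, Q=-181/4); attach at lengths (23/8, 113/8); label the merged cluster EHW
  updated: d(EHW,STXY)=45/8
iteration 6: select EHW,STXY (d=45/8); attach at lengths (45/16, 45/16); label the merged cluster EHSTWXY
final tree: (((E:39/8,W:73/8):23/8,H:113/8):45/16,((S:7/8,X:73/8):89/12,(T:-24/5,Y:64/5):169/12):45/16)
total length: 609/8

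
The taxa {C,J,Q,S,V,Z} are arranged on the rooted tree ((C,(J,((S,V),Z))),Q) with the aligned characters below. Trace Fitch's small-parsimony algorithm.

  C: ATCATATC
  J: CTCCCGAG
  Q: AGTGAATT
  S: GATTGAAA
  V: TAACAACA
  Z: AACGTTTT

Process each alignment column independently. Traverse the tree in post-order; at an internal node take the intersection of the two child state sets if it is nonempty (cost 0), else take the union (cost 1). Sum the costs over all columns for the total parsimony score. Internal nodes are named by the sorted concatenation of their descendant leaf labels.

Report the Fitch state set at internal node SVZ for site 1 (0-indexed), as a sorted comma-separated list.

SV@0: {G} ∪ {T} = {G,T} (union, +1)
SVZ@0: {G,T} ∪ {A} = {A,G,T} (union, +1)
JSVZ@0: {C} ∪ {A,G,T} = {A,C,G,T} (union, +1)
CJSVZ@0: {A} ∩ {A,C,G,T} = {A} (intersection, +0)
CJQSVZ@0: {A} ∩ {A} = {A} (intersection, +0)
SV@1: {A} ∩ {A} = {A} (intersection, +0)
SVZ@1: {A} ∩ {A} = {A} (intersection, +0)
JSVZ@1: {T} ∪ {A} = {A,T} (union, +1)
CJSVZ@1: {T} ∩ {A,T} = {T} (intersection, +0)
CJQSVZ@1: {T} ∪ {G} = {G,T} (union, +1)
SV@2: {T} ∪ {A} = {A,T} (union, +1)
SVZ@2: {A,T} ∪ {C} = {A,C,T} (union, +1)
JSVZ@2: {C} ∩ {A,C,T} = {C} (intersection, +0)
CJSVZ@2: {C} ∩ {C} = {C} (intersection, +0)
CJQSVZ@2: {C} ∪ {T} = {C,T} (union, +1)
SV@3: {T} ∪ {C} = {C,T} (union, +1)
SVZ@3: {C,T} ∪ {G} = {C,G,T} (union, +1)
JSVZ@3: {C} ∩ {C,G,T} = {C} (intersection, +0)
CJSVZ@3: {A} ∪ {C} = {A,C} (union, +1)
CJQSVZ@3: {A,C} ∪ {G} = {A,C,G} (union, +1)
SV@4: {G} ∪ {A} = {A,G} (union, +1)
SVZ@4: {A,G} ∪ {T} = {A,G,T} (union, +1)
JSVZ@4: {C} ∪ {A,G,T} = {A,C,G,T} (union, +1)
CJSVZ@4: {T} ∩ {A,C,G,T} = {T} (intersection, +0)
CJQSVZ@4: {T} ∪ {A} = {A,T} (union, +1)
SV@5: {A} ∩ {A} = {A} (intersection, +0)
SVZ@5: {A} ∪ {T} = {A,T} (union, +1)
JSVZ@5: {G} ∪ {A,T} = {A,G,T} (union, +1)
CJSVZ@5: {A} ∩ {A,G,T} = {A} (intersection, +0)
CJQSVZ@5: {A} ∩ {A} = {A} (intersection, +0)
SV@6: {A} ∪ {C} = {A,C} (union, +1)
SVZ@6: {A,C} ∪ {T} = {A,C,T} (union, +1)
JSVZ@6: {A} ∩ {A,C,T} = {A} (intersection, +0)
CJSVZ@6: {T} ∪ {A} = {A,T} (union, +1)
CJQSVZ@6: {A,T} ∩ {T} = {T} (intersection, +0)
SV@7: {A} ∩ {A} = {A} (intersection, +0)
SVZ@7: {A} ∪ {T} = {A,T} (union, +1)
JSVZ@7: {G} ∪ {A,T} = {A,G,T} (union, +1)
CJSVZ@7: {C} ∪ {A,G,T} = {A,C,G,T} (union, +1)
CJQSVZ@7: {A,C,G,T} ∩ {T} = {T} (intersection, +0)
per-site changes: [3, 2, 3, 4, 4, 2, 3, 3]; total = 24

A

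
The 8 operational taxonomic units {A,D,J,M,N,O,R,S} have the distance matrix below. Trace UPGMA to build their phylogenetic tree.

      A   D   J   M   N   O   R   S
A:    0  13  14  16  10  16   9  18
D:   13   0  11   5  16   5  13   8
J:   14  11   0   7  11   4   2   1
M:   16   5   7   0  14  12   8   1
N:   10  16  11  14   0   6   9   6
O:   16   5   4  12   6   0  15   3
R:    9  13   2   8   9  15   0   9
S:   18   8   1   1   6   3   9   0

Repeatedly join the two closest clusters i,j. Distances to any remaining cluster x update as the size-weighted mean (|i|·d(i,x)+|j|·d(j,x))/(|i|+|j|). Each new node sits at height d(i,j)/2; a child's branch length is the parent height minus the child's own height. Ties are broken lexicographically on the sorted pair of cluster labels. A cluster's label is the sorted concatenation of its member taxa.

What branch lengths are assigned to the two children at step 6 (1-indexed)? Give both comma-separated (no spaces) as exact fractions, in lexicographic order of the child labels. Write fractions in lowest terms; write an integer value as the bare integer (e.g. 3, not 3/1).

1. join J+S (d=1) ⇒ JS; edges |J|=1/2, |S|=1/2
  updated: d(A,JS)=16, d(D,JS)=19/2, d(JS,M)=4, d(JS,N)=17/2, d(JS,O)=7/2, d(JS,R)=11/2
2. join JS+O (d=7/2) ⇒ JOS; edges |JS|=5/4, |O|=7/4
  updated: d(A,JOS)=16, d(D,JOS)=8, d(JOS,M)=20/3, d(JOS,N)=23/3, d(JOS,R)=26/3
3. join D+M (d=5) ⇒ DM; edges |D|=5/2, |M|=5/2
  updated: d(A,DM)=29/2, d(DM,JOS)=22/3, d(DM,N)=15, d(DM,R)=21/2
4. join DM+JOS (d=22/3) ⇒ DJMOS; edges |DM|=7/6, |JOS|=23/12
  updated: d(A,DJMOS)=77/5, d(DJMOS,N)=53/5, d(DJMOS,R)=47/5
5. join A+R (d=9) ⇒ AR; edges |A|=9/2, |R|=9/2
  updated: d(AR,DJMOS)=62/5, d(AR,N)=19/2
6. join AR+N (d=19/2) ⇒ ANR; edges |AR|=1/4, |N|=19/4
  updated: d(ANR,DJMOS)=59/5
7. join ANR+DJMOS (d=59/5) ⇒ ADJMNORS; edges |ANR|=23/20, |DJMOS|=67/30
final tree: (((A:9/2,R:9/2):1/4,N:19/4):23/20,((D:5/2,M:5/2):7/6,((J:1/2,S:1/2):5/4,O:7/4):23/12):67/30)
total length: 442/15

1/4,19/4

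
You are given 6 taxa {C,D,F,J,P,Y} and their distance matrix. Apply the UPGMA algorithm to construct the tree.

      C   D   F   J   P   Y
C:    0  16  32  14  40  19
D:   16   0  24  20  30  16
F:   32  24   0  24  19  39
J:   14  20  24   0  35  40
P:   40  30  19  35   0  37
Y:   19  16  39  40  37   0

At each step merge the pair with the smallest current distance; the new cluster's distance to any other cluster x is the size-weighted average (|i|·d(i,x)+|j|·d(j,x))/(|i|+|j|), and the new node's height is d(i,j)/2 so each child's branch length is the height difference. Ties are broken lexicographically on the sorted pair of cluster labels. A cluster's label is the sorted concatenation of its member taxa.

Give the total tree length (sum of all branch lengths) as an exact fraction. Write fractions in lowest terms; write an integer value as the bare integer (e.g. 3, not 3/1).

69

1. join C+J (d=14) ⇒ CJ; edges |C|=7, |J|=7
  updated: d(CJ,D)=18, d(CJ,F)=28, d(CJ,P)=75/2, d(CJ,Y)=59/2
2. join D+Y (d=16) ⇒ DY; edges |D|=8, |Y|=8
  updated: d(CJ,DY)=95/4, d(DY,F)=63/2, d(DY,P)=67/2
3. join F+P (d=19) ⇒ FP; edges |F|=19/2, |P|=19/2
  updated: d(CJ,FP)=131/4, d(DY,FP)=65/2
4. join CJ+DY (d=95/4) ⇒ CDJY; edges |CJ|=39/8, |DY|=31/8
  updated: d(CDJY,FP)=261/8
5. join CDJY+FP (d=261/8) ⇒ CDFJPY; edges |CDJY|=71/16, |FP|=109/16
final tree: (((C:7,J:7):39/8,(D:8,Y:8):31/8):71/16,(F:19/2,P:19/2):109/16)
total length: 69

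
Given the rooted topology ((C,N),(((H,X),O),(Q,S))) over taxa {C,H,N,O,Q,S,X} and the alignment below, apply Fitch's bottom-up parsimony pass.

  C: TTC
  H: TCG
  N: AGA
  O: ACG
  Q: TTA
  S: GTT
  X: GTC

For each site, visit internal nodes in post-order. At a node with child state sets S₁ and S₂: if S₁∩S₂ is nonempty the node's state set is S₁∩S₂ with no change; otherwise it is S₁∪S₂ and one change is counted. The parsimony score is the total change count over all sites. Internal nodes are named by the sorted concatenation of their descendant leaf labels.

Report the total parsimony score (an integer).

[col 0] CN: children C:{T}, N:{A} ∪→ {A,T}; cost 1
[col 0] HX: children H:{T}, X:{G} ∪→ {G,T}; cost 1
[col 0] HOX: children HX:{G,T}, O:{A} ∪→ {A,G,T}; cost 1
[col 0] QS: children Q:{T}, S:{G} ∪→ {G,T}; cost 1
[col 0] HOQSX: children HOX:{A,G,T}, QS:{G,T} ∩→ {G,T}; cost 0
[col 0] CHNOQSX: children CN:{A,T}, HOQSX:{G,T} ∩→ {T}; cost 0
[col 1] CN: children C:{T}, N:{G} ∪→ {G,T}; cost 1
[col 1] HX: children H:{C}, X:{T} ∪→ {C,T}; cost 1
[col 1] HOX: children HX:{C,T}, O:{C} ∩→ {C}; cost 0
[col 1] QS: children Q:{T}, S:{T} ∩→ {T}; cost 0
[col 1] HOQSX: children HOX:{C}, QS:{T} ∪→ {C,T}; cost 1
[col 1] CHNOQSX: children CN:{G,T}, HOQSX:{C,T} ∩→ {T}; cost 0
[col 2] CN: children C:{C}, N:{A} ∪→ {A,C}; cost 1
[col 2] HX: children H:{G}, X:{C} ∪→ {C,G}; cost 1
[col 2] HOX: children HX:{C,G}, O:{G} ∩→ {G}; cost 0
[col 2] QS: children Q:{A}, S:{T} ∪→ {A,T}; cost 1
[col 2] HOQSX: children HOX:{G}, QS:{A,T} ∪→ {A,G,T}; cost 1
[col 2] CHNOQSX: children CN:{A,C}, HOQSX:{A,G,T} ∩→ {A}; cost 0
per-site changes: [4, 3, 4]; total = 11

11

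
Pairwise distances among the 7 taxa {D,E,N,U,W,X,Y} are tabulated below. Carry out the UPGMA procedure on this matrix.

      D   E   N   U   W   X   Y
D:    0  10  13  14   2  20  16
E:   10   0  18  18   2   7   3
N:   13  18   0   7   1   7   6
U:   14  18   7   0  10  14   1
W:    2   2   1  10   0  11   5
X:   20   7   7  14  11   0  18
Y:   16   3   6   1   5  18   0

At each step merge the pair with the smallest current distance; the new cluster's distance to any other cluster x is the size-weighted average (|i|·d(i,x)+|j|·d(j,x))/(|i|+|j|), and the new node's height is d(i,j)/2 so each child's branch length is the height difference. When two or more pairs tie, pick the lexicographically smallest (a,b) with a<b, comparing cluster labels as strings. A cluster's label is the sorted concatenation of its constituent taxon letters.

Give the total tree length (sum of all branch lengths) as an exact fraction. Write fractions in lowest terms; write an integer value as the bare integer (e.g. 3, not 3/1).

1. join N+W (d=1) ⇒ NW; edges |N|=1/2, |W|=1/2
  updated: d(D,NW)=15/2, d(E,NW)=10, d(NW,U)=17/2, d(NW,X)=9, d(NW,Y)=11/2
2. join U+Y (d=1) ⇒ UY; edges |U|=1/2, |Y|=1/2
  updated: d(D,UY)=15, d(E,UY)=21/2, d(NW,UY)=7, d(UY,X)=16
3. join E+X (d=7) ⇒ EX; edges |E|=7/2, |X|=7/2
  updated: d(D,EX)=15, d(EX,NW)=19/2, d(EX,UY)=53/4
4. join NW+UY (d=7) ⇒ NUWY; edges |NW|=3, |UY|=3
  updated: d(D,NUWY)=45/4, d(EX,NUWY)=91/8
5. join D+NUWY (d=45/4) ⇒ DNUWY; edges |D|=45/8, |NUWY|=17/8
  updated: d(DNUWY,EX)=121/10
6. join DNUWY+EX (d=121/10) ⇒ DENUWXY; edges |DNUWY|=17/40, |EX|=51/20
final tree: ((D:45/8,((N:1/2,W:1/2):3,(U:1/2,Y:1/2):3):17/8):17/40,(E:7/2,X:7/2):51/20)
total length: 1029/40

1029/40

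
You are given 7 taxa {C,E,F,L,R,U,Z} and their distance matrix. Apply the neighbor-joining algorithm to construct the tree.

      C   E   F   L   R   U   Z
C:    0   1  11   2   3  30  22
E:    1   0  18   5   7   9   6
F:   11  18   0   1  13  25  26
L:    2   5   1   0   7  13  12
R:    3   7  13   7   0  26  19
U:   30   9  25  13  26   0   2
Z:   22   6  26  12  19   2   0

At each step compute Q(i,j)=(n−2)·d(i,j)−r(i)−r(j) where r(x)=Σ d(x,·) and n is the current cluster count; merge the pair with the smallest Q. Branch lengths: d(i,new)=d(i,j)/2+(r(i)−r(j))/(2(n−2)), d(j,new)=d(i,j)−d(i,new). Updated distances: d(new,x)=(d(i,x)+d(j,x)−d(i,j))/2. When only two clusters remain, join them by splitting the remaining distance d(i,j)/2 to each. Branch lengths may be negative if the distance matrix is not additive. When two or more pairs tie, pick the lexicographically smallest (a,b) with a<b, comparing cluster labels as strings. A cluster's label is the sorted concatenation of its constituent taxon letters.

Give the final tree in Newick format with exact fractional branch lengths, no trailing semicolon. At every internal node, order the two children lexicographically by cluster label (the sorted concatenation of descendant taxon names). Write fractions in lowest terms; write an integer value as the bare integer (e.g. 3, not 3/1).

(((C:5/16,R:43/16):33/16,(E:-51/16,(U:14/5,Z:-4/5):155/16):109/16):67/32,(F:31/6,L:-25/6):67/32)

iteration 1: select U,Z (d=2, Q=-182); attach at lengths (14/5, -4/5); label the merged cluster UZ
  updated: d(C,UZ)=25, d(E,UZ)=13/2, d(F,UZ)=49/2, d(L,UZ)=23/2, d(R,UZ)=43/2
iteration 2: select E,UZ (d=13/2, Q=-201/2); attach at lengths (-51/16, 155/16); label the merged cluster EUZ
  updated: d(C,EUZ)=39/4, d(EUZ,F)=18, d(EUZ,L)=5, d(EUZ,R)=11
iteration 3: select F,L (d=1, Q=-55); attach at lengths (31/6, -25/6); label the merged cluster FL
  updated: d(C,FL)=6, d(EUZ,FL)=11, d(FL,R)=19/2
iteration 4: select C,R (d=3, Q=-145/4); attach at lengths (5/16, 43/16); label the merged cluster CR
  updated: d(CR,EUZ)=71/8, d(CR,FL)=25/4
iteration 5: select CR,EUZ (d=71/8, Q=-209/8); attach at lengths (33/16, 109/16); label the merged cluster CERUZ
  updated: d(CERUZ,FL)=67/16
iteration 6: select CERUZ,FL (d=67/16); attach at lengths (67/32, 67/32); label the merged cluster CEFLRUZ
final tree: (((C:5/16,R:43/16):33/16,(E:-51/16,(U:14/5,Z:-4/5):155/16):109/16):67/32,(F:31/6,L:-25/6):67/32)
total length: 409/16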